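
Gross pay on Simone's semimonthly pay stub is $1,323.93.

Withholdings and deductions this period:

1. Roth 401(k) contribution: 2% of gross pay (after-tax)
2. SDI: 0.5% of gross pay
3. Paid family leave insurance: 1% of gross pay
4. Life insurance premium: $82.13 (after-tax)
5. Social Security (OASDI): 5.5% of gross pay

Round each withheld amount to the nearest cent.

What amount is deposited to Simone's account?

$1,122.64

Paid family leave insurance: $1,323.93 × 0.01 = $13.24
SDI: $1,323.93 × 0.005 = $6.62
Social Security (OASDI): $1,323.93 × 0.055 = $72.82
Life insurance premium: $82.13
Roth 401(k) contribution: $1,323.93 × 0.02 = $26.48
Total deductions = $13.24 + $6.62 + $72.82 + $82.13 + $26.48 = $201.29
Net pay = $1,323.93 − $201.29 = $1,122.64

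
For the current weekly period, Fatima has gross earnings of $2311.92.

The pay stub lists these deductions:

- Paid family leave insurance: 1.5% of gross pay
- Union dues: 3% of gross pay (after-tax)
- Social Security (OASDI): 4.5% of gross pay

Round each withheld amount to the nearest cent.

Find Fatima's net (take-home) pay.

Paid family leave insurance: $2311.92 × 0.015 = $34.68
Social Security (OASDI): $2311.92 × 0.045 = $104.04
Union dues: $2311.92 × 0.03 = $69.36
Total deductions = $34.68 + $104.04 + $69.36 = $208.08
Net pay = $2311.92 − $208.08 = $2103.84

$2103.84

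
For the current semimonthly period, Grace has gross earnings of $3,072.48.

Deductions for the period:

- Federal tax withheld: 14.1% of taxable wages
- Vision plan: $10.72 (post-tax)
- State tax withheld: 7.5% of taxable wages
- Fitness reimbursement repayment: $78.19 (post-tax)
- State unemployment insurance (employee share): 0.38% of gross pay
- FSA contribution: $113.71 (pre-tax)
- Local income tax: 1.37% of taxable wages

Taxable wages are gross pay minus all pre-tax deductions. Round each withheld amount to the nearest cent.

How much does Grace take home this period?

FSA contribution: $113.71
Taxable wages = $3,072.48 − $113.71 = $2,958.77
Local income tax: $2,958.77 × 0.0137 = $40.54
Federal tax withheld: $2,958.77 × 0.141 = $417.19
State tax withheld: $2,958.77 × 0.075 = $221.91
State unemployment insurance (employee share): $3,072.48 × 0.0038 = $11.68
Fitness reimbursement repayment: $78.19
Vision plan: $10.72
Total deductions = $113.71 + $40.54 + $417.19 + $221.91 + $11.68 + $78.19 + $10.72 = $893.94
Net pay = $3,072.48 − $893.94 = $2,178.54

$2,178.54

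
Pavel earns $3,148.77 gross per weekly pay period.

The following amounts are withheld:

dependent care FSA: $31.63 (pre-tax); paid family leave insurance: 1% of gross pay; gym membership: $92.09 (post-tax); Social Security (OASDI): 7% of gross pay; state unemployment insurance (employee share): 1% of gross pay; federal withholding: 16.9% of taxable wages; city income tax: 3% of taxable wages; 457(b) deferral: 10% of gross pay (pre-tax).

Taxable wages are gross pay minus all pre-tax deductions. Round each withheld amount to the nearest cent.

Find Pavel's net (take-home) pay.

$1,869.13

Dependent care FSA: $31.63
457(b) deferral: $3,148.77 × 0.1 = $314.88
Pre-tax total = $31.63 + $314.88 = $346.51
Taxable wages = $3,148.77 − $346.51 = $2,802.26
Federal withholding: $2,802.26 × 0.169 = $473.58
City income tax: $2,802.26 × 0.03 = $84.07
Paid family leave insurance: $3,148.77 × 0.01 = $31.49
Social Security (OASDI): $3,148.77 × 0.07 = $220.41
State unemployment insurance (employee share): $3,148.77 × 0.01 = $31.49
Gym membership: $92.09
Total deductions = $31.63 + $314.88 + $473.58 + $84.07 + $31.49 + $220.41 + $31.49 + $92.09 = $1,279.64
Net pay = $3,148.77 − $1,279.64 = $1,869.13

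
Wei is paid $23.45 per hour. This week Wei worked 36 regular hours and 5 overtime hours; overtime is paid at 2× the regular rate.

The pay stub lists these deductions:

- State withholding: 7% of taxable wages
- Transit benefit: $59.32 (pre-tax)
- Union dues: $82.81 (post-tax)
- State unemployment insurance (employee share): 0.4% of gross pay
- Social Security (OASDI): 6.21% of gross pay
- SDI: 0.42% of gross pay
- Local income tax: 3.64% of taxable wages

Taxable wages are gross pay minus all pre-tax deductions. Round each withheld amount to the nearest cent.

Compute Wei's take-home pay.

Regular pay: 36 × $23.45 = $844.20
Overtime pay: 5 × $23.45 × 2 = $234.50
Gross pay = $844.20 + $234.50 = $1,078.70
Transit benefit: $59.32
Taxable wages = $1,078.70 − $59.32 = $1,019.38
Local income tax: $1,019.38 × 0.0364 = $37.11
State withholding: $1,019.38 × 0.07 = $71.36
State unemployment insurance (employee share): $1,078.70 × 0.004 = $4.31
SDI: $1,078.70 × 0.0042 = $4.53
Social Security (OASDI): $1,078.70 × 0.0621 = $66.99
Union dues: $82.81
Total deductions = $59.32 + $37.11 + $71.36 + $4.31 + $4.53 + $66.99 + $82.81 = $326.43
Net pay = $1,078.70 − $326.43 = $752.27

$752.27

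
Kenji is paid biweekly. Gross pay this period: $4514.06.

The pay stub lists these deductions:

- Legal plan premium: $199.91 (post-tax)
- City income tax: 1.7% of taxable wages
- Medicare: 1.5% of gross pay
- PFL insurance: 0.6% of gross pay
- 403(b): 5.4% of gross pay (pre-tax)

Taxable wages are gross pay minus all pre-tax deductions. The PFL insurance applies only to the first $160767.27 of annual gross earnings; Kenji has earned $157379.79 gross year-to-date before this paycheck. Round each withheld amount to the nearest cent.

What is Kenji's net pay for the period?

$3909.76

403(b): $4514.06 × 0.054 = $243.76
Taxable wages = $4514.06 − $243.76 = $4270.30
City income tax: $4270.30 × 0.017 = $72.60
PFL insurance: only $160767.27 − $157379.79 = $3387.48 of this check is subject → $3387.48 × 0.006 = $20.32
Medicare: $4514.06 × 0.015 = $67.71
Legal plan premium: $199.91
Total deductions = $243.76 + $72.60 + $20.32 + $67.71 + $199.91 = $604.30
Net pay = $4514.06 − $604.30 = $3909.76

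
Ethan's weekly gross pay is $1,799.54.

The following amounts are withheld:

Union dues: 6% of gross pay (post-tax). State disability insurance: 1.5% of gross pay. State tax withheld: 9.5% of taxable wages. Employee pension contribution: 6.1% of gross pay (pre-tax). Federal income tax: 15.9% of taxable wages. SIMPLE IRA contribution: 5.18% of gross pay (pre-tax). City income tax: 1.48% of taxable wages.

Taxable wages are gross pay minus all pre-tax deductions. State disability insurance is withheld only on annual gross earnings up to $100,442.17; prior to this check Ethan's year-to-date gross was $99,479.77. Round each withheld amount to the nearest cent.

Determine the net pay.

SIMPLE IRA contribution: $1,799.54 × 0.0518 = $93.22
Employee pension contribution: $1,799.54 × 0.061 = $109.77
Pre-tax total = $93.22 + $109.77 = $202.99
Taxable wages = $1,799.54 − $202.99 = $1,596.55
State tax withheld: $1,596.55 × 0.095 = $151.67
Federal income tax: $1,596.55 × 0.159 = $253.85
City income tax: $1,596.55 × 0.0148 = $23.63
State disability insurance: only $100,442.17 − $99,479.77 = $962.40 of this check is subject → $962.40 × 0.015 = $14.44
Union dues: $1,799.54 × 0.06 = $107.97
Total deductions = $93.22 + $109.77 + $151.67 + $253.85 + $23.63 + $14.44 + $107.97 = $754.55
Net pay = $1,799.54 − $754.55 = $1,044.99

$1,044.99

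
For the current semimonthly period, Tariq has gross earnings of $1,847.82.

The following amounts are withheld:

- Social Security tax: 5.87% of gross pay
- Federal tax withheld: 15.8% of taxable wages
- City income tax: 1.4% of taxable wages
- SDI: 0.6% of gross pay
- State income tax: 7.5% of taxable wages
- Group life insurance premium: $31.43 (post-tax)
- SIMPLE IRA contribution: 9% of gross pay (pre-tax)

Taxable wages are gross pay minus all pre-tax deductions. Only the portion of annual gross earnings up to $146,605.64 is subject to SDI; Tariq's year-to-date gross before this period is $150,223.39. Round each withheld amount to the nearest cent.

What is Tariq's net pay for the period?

SIMPLE IRA contribution: $1,847.82 × 0.09 = $166.30
Taxable wages = $1,847.82 − $166.30 = $1,681.52
City income tax: $1,681.52 × 0.014 = $23.54
State income tax: $1,681.52 × 0.075 = $126.11
Federal tax withheld: $1,681.52 × 0.158 = $265.68
SDI: annual cap $146,605.64 already reached (YTD $150,223.39), so $0.00
Social Security tax: $1,847.82 × 0.0587 = $108.47
Group life insurance premium: $31.43
Total deductions = $166.30 + $23.54 + $126.11 + $265.68 + $0.00 + $108.47 + $31.43 = $721.53
Net pay = $1,847.82 − $721.53 = $1,126.29

$1,126.29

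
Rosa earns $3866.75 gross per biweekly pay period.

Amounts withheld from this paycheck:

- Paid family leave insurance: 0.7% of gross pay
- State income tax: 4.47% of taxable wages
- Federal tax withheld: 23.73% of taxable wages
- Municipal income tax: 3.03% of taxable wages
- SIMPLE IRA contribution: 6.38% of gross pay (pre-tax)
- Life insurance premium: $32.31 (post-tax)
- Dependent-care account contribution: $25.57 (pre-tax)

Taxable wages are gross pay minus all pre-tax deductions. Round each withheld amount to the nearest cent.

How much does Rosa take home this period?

$2412.55

SIMPLE IRA contribution: $3866.75 × 0.0638 = $246.70
Dependent-care account contribution: $25.57
Pre-tax total = $246.70 + $25.57 = $272.27
Taxable wages = $3866.75 − $272.27 = $3594.48
Municipal income tax: $3594.48 × 0.0303 = $108.91
State income tax: $3594.48 × 0.0447 = $160.67
Federal tax withheld: $3594.48 × 0.2373 = $852.97
Paid family leave insurance: $3866.75 × 0.007 = $27.07
Life insurance premium: $32.31
Total deductions = $246.70 + $25.57 + $108.91 + $160.67 + $852.97 + $27.07 + $32.31 = $1454.20
Net pay = $3866.75 − $1454.20 = $2412.55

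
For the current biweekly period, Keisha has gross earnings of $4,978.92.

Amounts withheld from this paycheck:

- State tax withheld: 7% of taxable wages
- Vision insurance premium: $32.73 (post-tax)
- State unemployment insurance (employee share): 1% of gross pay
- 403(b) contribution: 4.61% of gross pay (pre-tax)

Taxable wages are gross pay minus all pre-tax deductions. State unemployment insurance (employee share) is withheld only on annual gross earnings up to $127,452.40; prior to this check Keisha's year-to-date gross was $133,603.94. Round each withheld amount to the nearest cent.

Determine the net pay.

403(b) contribution: $4,978.92 × 0.0461 = $229.53
Taxable wages = $4,978.92 − $229.53 = $4,749.39
State tax withheld: $4,749.39 × 0.07 = $332.46
State unemployment insurance (employee share): annual cap $127,452.40 already reached (YTD $133,603.94), so $0.00
Vision insurance premium: $32.73
Total deductions = $229.53 + $332.46 + $0.00 + $32.73 = $594.72
Net pay = $4,978.92 − $594.72 = $4,384.20

$4,384.20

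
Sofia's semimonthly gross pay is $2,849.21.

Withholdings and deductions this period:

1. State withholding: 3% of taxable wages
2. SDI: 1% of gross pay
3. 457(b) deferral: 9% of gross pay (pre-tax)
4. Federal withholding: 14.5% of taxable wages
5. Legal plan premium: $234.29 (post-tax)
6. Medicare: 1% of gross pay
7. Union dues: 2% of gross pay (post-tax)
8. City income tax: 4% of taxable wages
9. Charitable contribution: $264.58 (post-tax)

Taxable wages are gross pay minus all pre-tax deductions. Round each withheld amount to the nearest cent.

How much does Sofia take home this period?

$1,422.51

457(b) deferral: $2,849.21 × 0.09 = $256.43
Taxable wages = $2,849.21 − $256.43 = $2,592.78
State withholding: $2,592.78 × 0.03 = $77.78
City income tax: $2,592.78 × 0.04 = $103.71
Federal withholding: $2,592.78 × 0.145 = $375.95
Medicare: $2,849.21 × 0.01 = $28.49
SDI: $2,849.21 × 0.01 = $28.49
Legal plan premium: $234.29
Charitable contribution: $264.58
Union dues: $2,849.21 × 0.02 = $56.98
Total deductions = $256.43 + $77.78 + $103.71 + $375.95 + $28.49 + $28.49 + $234.29 + $264.58 + $56.98 = $1,426.70
Net pay = $2,849.21 − $1,426.70 = $1,422.51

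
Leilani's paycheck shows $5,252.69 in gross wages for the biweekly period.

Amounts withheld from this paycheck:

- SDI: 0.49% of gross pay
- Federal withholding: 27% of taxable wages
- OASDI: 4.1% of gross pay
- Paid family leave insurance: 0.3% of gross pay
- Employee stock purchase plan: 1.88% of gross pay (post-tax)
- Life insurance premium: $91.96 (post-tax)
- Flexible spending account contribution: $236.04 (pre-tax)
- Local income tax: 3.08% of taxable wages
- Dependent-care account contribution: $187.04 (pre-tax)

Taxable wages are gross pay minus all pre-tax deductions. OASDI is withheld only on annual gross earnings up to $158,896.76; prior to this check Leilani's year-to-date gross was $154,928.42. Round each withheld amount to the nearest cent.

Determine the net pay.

$2,981.96

Flexible spending account contribution: $236.04
Dependent-care account contribution: $187.04
Pre-tax total = $236.04 + $187.04 = $423.08
Taxable wages = $5,252.69 − $423.08 = $4,829.61
Local income tax: $4,829.61 × 0.0308 = $148.75
Federal withholding: $4,829.61 × 0.27 = $1,303.99
SDI: $5,252.69 × 0.0049 = $25.74
OASDI: only $158,896.76 − $154,928.42 = $3,968.34 of this check is subject → $3,968.34 × 0.041 = $162.70
Paid family leave insurance: $5,252.69 × 0.003 = $15.76
Life insurance premium: $91.96
Employee stock purchase plan: $5,252.69 × 0.0188 = $98.75
Total deductions = $236.04 + $187.04 + $148.75 + $1,303.99 + $25.74 + $162.70 + $15.76 + $91.96 + $98.75 = $2,270.73
Net pay = $5,252.69 − $2,270.73 = $2,981.96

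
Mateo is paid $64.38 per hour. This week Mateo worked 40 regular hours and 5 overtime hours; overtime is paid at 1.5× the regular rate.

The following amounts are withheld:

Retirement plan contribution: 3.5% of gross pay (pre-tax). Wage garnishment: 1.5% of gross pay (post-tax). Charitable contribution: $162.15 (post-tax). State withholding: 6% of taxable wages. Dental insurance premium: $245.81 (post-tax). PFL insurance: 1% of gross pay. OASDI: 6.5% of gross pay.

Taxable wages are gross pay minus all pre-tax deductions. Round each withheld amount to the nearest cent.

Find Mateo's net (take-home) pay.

Regular pay: 40 × $64.38 = $2,575.20
Overtime pay: 5 × $64.38 × 1.5 = $482.85
Gross pay = $2,575.20 + $482.85 = $3,058.05
Retirement plan contribution: $3,058.05 × 0.035 = $107.03
Taxable wages = $3,058.05 − $107.03 = $2,951.02
State withholding: $2,951.02 × 0.06 = $177.06
OASDI: $3,058.05 × 0.065 = $198.77
PFL insurance: $3,058.05 × 0.01 = $30.58
Wage garnishment: $3,058.05 × 0.015 = $45.87
Dental insurance premium: $245.81
Charitable contribution: $162.15
Total deductions = $107.03 + $177.06 + $198.77 + $30.58 + $45.87 + $245.81 + $162.15 = $967.27
Net pay = $3,058.05 − $967.27 = $2,090.78

$2,090.78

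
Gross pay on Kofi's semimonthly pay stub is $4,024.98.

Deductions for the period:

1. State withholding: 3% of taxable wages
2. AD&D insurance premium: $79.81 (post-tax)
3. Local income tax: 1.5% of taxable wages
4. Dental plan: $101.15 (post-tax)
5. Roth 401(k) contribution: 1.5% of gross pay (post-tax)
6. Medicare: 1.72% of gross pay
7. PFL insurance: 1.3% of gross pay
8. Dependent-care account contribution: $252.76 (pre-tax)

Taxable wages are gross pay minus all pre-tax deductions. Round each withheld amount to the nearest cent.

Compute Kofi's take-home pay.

$3,239.59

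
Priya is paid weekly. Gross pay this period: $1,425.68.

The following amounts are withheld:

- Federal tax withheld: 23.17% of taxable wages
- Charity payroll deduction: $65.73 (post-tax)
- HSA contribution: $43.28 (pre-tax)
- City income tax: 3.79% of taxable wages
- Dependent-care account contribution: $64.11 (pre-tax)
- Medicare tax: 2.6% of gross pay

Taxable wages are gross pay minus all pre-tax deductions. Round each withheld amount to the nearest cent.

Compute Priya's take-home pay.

Dependent-care account contribution: $64.11
HSA contribution: $43.28
Pre-tax total = $64.11 + $43.28 = $107.39
Taxable wages = $1,425.68 − $107.39 = $1,318.29
Federal tax withheld: $1,318.29 × 0.2317 = $305.45
City income tax: $1,318.29 × 0.0379 = $49.96
Medicare tax: $1,425.68 × 0.026 = $37.07
Charity payroll deduction: $65.73
Total deductions = $64.11 + $43.28 + $305.45 + $49.96 + $37.07 + $65.73 = $565.60
Net pay = $1,425.68 − $565.60 = $860.08

$860.08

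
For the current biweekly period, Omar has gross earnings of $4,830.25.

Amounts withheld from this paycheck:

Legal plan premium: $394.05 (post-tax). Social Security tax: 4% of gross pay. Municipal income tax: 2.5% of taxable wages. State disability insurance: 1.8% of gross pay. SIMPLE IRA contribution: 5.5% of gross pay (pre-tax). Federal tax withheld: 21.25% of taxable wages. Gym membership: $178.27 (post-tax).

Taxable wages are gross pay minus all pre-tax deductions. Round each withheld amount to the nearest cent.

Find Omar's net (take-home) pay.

$2,628.03

SIMPLE IRA contribution: $4,830.25 × 0.055 = $265.66
Taxable wages = $4,830.25 − $265.66 = $4,564.59
Municipal income tax: $4,564.59 × 0.025 = $114.11
Federal tax withheld: $4,564.59 × 0.2125 = $969.98
Social Security tax: $4,830.25 × 0.04 = $193.21
State disability insurance: $4,830.25 × 0.018 = $86.94
Gym membership: $178.27
Legal plan premium: $394.05
Total deductions = $265.66 + $114.11 + $969.98 + $193.21 + $86.94 + $178.27 + $394.05 = $2,202.22
Net pay = $4,830.25 − $2,202.22 = $2,628.03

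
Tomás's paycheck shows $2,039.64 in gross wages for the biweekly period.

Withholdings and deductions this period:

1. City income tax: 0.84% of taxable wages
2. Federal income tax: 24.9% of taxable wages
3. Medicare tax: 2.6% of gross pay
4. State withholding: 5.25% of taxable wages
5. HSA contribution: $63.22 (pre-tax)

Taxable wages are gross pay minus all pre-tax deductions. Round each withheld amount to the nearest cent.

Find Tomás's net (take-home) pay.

$1,310.90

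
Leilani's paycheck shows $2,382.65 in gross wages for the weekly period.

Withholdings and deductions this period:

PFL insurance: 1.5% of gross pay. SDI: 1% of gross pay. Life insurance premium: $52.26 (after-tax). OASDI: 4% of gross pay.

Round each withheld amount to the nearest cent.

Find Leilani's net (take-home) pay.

$2,175.51

PFL insurance: $2,382.65 × 0.015 = $35.74
SDI: $2,382.65 × 0.01 = $23.83
OASDI: $2,382.65 × 0.04 = $95.31
Life insurance premium: $52.26
Total deductions = $35.74 + $23.83 + $95.31 + $52.26 = $207.14
Net pay = $2,382.65 − $207.14 = $2,175.51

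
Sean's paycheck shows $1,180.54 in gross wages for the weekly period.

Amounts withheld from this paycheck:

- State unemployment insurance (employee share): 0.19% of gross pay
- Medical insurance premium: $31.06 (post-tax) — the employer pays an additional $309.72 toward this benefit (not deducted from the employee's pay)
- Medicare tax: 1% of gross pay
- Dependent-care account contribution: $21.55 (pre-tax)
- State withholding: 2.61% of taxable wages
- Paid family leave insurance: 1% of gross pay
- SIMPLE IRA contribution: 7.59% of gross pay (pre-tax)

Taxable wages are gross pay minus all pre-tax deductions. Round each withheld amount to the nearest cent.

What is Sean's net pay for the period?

$984.56

SIMPLE IRA contribution: $1,180.54 × 0.0759 = $89.60
Dependent-care account contribution: $21.55
Pre-tax total = $89.60 + $21.55 = $111.15
Taxable wages = $1,180.54 − $111.15 = $1,069.39
State withholding: $1,069.39 × 0.0261 = $27.91
Medicare tax: $1,180.54 × 0.01 = $11.81
State unemployment insurance (employee share): $1,180.54 × 0.0019 = $2.24
Paid family leave insurance: $1,180.54 × 0.01 = $11.81
Medical insurance premium: $31.06
(Employer's $309.72 toward medical insurance premium is not withheld from the employee.)
Total deductions = $89.60 + $21.55 + $27.91 + $11.81 + $2.24 + $11.81 + $31.06 = $195.98
Net pay = $1,180.54 − $195.98 = $984.56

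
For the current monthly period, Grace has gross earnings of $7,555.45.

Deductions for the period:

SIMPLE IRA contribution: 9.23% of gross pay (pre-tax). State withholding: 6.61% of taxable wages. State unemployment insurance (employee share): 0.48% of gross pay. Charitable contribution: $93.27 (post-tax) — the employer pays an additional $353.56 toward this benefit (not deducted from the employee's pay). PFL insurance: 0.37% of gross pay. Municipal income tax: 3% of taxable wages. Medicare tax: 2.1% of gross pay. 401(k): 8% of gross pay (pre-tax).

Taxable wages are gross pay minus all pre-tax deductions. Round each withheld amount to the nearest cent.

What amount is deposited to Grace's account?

$5,336.50

401(k): $7,555.45 × 0.08 = $604.44
SIMPLE IRA contribution: $7,555.45 × 0.0923 = $697.37
Pre-tax total = $604.44 + $697.37 = $1,301.81
Taxable wages = $7,555.45 − $1,301.81 = $6,253.64
Municipal income tax: $6,253.64 × 0.03 = $187.61
State withholding: $6,253.64 × 0.0661 = $413.37
Medicare tax: $7,555.45 × 0.021 = $158.66
PFL insurance: $7,555.45 × 0.0037 = $27.96
State unemployment insurance (employee share): $7,555.45 × 0.0048 = $36.27
Charitable contribution: $93.27
(Employer's $353.56 toward charitable contribution is not withheld from the employee.)
Total deductions = $604.44 + $697.37 + $187.61 + $413.37 + $158.66 + $27.96 + $36.27 + $93.27 = $2,218.95
Net pay = $7,555.45 − $2,218.95 = $5,336.50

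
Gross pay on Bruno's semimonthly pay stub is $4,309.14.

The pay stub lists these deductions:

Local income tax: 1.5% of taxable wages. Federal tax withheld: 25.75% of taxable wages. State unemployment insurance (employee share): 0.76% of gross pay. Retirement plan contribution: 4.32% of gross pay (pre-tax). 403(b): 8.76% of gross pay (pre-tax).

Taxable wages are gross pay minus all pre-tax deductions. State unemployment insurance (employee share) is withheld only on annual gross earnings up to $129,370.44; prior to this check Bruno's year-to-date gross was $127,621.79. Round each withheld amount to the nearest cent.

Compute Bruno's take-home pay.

$2,711.57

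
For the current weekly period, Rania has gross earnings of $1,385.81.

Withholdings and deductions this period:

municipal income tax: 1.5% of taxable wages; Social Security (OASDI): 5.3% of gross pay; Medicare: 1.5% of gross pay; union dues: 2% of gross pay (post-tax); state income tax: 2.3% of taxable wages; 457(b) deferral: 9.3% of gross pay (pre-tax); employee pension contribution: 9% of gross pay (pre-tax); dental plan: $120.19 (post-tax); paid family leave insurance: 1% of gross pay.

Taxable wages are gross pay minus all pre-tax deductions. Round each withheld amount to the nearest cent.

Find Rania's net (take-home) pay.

$833.18

Employee pension contribution: $1,385.81 × 0.09 = $124.72
457(b) deferral: $1,385.81 × 0.093 = $128.88
Pre-tax total = $124.72 + $128.88 = $253.60
Taxable wages = $1,385.81 − $253.60 = $1,132.21
State income tax: $1,132.21 × 0.023 = $26.04
Municipal income tax: $1,132.21 × 0.015 = $16.98
Paid family leave insurance: $1,385.81 × 0.01 = $13.86
Social Security (OASDI): $1,385.81 × 0.053 = $73.45
Medicare: $1,385.81 × 0.015 = $20.79
Union dues: $1,385.81 × 0.02 = $27.72
Dental plan: $120.19
Total deductions = $124.72 + $128.88 + $26.04 + $16.98 + $13.86 + $73.45 + $20.79 + $27.72 + $120.19 = $552.63
Net pay = $1,385.81 − $552.63 = $833.18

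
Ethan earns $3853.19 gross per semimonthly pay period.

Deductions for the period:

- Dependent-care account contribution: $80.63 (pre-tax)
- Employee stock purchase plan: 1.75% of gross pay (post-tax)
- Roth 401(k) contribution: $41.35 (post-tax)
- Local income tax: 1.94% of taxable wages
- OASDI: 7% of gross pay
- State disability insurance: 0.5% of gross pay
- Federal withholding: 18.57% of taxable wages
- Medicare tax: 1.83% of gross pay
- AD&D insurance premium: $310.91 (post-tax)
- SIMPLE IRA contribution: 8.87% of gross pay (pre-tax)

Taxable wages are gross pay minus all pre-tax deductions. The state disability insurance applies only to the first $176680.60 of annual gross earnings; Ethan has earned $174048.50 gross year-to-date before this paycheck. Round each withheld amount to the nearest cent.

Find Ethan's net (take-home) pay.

SIMPLE IRA contribution: $3853.19 × 0.0887 = $341.78
Dependent-care account contribution: $80.63
Pre-tax total = $341.78 + $80.63 = $422.41
Taxable wages = $3853.19 − $422.41 = $3430.78
Federal withholding: $3430.78 × 0.1857 = $637.10
Local income tax: $3430.78 × 0.0194 = $66.56
State disability insurance: only $176680.60 − $174048.50 = $2632.10 of this check is subject → $2632.10 × 0.005 = $13.16
Medicare tax: $3853.19 × 0.0183 = $70.51
OASDI: $3853.19 × 0.07 = $269.72
Employee stock purchase plan: $3853.19 × 0.0175 = $67.43
Roth 401(k) contribution: $41.35
AD&D insurance premium: $310.91
Total deductions = $341.78 + $80.63 + $637.10 + $66.56 + $13.16 + $70.51 + $269.72 + $67.43 + $41.35 + $310.91 = $1899.15
Net pay = $3853.19 − $1899.15 = $1954.04

$1954.04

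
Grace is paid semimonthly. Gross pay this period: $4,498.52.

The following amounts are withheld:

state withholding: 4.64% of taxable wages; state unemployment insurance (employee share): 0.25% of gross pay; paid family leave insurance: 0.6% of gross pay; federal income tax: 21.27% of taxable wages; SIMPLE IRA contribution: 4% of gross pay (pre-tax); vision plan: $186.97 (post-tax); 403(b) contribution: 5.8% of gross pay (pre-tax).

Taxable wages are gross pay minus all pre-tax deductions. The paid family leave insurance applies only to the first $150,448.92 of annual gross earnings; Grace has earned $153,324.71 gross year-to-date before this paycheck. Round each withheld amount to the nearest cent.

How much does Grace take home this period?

$2,808.10

403(b) contribution: $4,498.52 × 0.058 = $260.91
SIMPLE IRA contribution: $4,498.52 × 0.04 = $179.94
Pre-tax total = $260.91 + $179.94 = $440.85
Taxable wages = $4,498.52 − $440.85 = $4,057.67
Federal income tax: $4,057.67 × 0.2127 = $863.07
State withholding: $4,057.67 × 0.0464 = $188.28
Paid family leave insurance: annual cap $150,448.92 already reached (YTD $153,324.71), so $0.00
State unemployment insurance (employee share): $4,498.52 × 0.0025 = $11.25
Vision plan: $186.97
Total deductions = $260.91 + $179.94 + $863.07 + $188.28 + $0.00 + $11.25 + $186.97 = $1,690.42
Net pay = $4,498.52 − $1,690.42 = $2,808.10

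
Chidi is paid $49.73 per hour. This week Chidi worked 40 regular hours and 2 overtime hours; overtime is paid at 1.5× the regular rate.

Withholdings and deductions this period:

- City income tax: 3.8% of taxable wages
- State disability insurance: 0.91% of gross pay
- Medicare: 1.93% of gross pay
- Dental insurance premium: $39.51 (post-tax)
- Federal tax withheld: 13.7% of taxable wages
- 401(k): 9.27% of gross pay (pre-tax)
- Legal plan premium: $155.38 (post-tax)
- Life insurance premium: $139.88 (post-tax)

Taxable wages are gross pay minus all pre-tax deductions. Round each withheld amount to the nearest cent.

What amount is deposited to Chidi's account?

Regular pay: 40 × $49.73 = $1,989.20
Overtime pay: 2 × $49.73 × 1.5 = $149.19
Gross pay = $1,989.20 + $149.19 = $2,138.39
401(k): $2,138.39 × 0.0927 = $198.23
Taxable wages = $2,138.39 − $198.23 = $1,940.16
City income tax: $1,940.16 × 0.038 = $73.73
Federal tax withheld: $1,940.16 × 0.137 = $265.80
Medicare: $2,138.39 × 0.0193 = $41.27
State disability insurance: $2,138.39 × 0.0091 = $19.46
Dental insurance premium: $39.51
Life insurance premium: $139.88
Legal plan premium: $155.38
Total deductions = $198.23 + $73.73 + $265.80 + $41.27 + $19.46 + $39.51 + $139.88 + $155.38 = $933.26
Net pay = $2,138.39 − $933.26 = $1,205.13

$1,205.13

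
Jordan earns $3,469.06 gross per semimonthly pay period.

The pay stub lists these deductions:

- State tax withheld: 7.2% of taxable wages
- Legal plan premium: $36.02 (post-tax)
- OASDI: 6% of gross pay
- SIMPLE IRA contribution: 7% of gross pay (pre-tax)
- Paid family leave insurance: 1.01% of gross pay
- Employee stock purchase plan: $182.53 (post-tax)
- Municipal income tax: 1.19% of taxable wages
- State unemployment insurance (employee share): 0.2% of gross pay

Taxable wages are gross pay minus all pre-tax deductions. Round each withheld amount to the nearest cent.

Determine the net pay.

$2,486.88

SIMPLE IRA contribution: $3,469.06 × 0.07 = $242.83
Taxable wages = $3,469.06 − $242.83 = $3,226.23
State tax withheld: $3,226.23 × 0.072 = $232.29
Municipal income tax: $3,226.23 × 0.0119 = $38.39
State unemployment insurance (employee share): $3,469.06 × 0.002 = $6.94
Paid family leave insurance: $3,469.06 × 0.0101 = $35.04
OASDI: $3,469.06 × 0.06 = $208.14
Legal plan premium: $36.02
Employee stock purchase plan: $182.53
Total deductions = $242.83 + $232.29 + $38.39 + $6.94 + $35.04 + $208.14 + $36.02 + $182.53 = $982.18
Net pay = $3,469.06 − $982.18 = $2,486.88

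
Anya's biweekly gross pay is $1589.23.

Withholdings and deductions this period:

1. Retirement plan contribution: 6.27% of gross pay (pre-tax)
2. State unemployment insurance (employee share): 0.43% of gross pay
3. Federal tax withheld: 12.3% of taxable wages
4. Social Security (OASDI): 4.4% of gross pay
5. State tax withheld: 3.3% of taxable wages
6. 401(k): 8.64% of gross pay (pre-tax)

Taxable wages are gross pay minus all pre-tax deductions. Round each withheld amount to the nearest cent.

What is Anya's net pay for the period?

Retirement plan contribution: $1589.23 × 0.0627 = $99.64
401(k): $1589.23 × 0.0864 = $137.31
Pre-tax total = $99.64 + $137.31 = $236.95
Taxable wages = $1589.23 − $236.95 = $1352.28
Federal tax withheld: $1352.28 × 0.123 = $166.33
State tax withheld: $1352.28 × 0.033 = $44.63
State unemployment insurance (employee share): $1589.23 × 0.0043 = $6.83
Social Security (OASDI): $1589.23 × 0.044 = $69.93
Total deductions = $99.64 + $137.31 + $166.33 + $44.63 + $6.83 + $69.93 = $524.67
Net pay = $1589.23 − $524.67 = $1064.56

$1064.56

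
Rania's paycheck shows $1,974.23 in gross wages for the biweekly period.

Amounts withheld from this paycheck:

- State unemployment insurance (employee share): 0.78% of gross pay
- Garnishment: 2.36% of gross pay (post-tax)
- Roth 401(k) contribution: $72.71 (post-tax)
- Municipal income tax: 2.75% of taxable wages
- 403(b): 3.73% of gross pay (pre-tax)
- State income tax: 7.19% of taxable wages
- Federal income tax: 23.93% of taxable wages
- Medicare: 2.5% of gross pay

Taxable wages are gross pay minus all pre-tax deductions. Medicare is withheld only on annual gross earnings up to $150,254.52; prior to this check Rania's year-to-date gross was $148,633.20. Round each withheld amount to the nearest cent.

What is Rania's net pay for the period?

$1,081.63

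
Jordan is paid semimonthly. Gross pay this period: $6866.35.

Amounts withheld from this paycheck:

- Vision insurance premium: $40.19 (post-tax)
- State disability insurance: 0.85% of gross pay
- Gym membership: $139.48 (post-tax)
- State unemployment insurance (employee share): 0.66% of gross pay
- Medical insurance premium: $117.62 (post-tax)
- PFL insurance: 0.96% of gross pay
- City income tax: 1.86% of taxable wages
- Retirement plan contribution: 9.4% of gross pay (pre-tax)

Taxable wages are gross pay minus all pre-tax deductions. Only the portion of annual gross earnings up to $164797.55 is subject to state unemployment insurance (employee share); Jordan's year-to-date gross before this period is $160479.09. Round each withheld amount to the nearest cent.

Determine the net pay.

$5655.13

Retirement plan contribution: $6866.35 × 0.094 = $645.44
Taxable wages = $6866.35 − $645.44 = $6220.91
City income tax: $6220.91 × 0.0186 = $115.71
PFL insurance: $6866.35 × 0.0096 = $65.92
State disability insurance: $6866.35 × 0.0085 = $58.36
State unemployment insurance (employee share): only $164797.55 − $160479.09 = $4318.46 of this check is subject → $4318.46 × 0.0066 = $28.50
Gym membership: $139.48
Vision insurance premium: $40.19
Medical insurance premium: $117.62
Total deductions = $645.44 + $115.71 + $65.92 + $58.36 + $28.50 + $139.48 + $40.19 + $117.62 = $1211.22
Net pay = $6866.35 − $1211.22 = $5655.13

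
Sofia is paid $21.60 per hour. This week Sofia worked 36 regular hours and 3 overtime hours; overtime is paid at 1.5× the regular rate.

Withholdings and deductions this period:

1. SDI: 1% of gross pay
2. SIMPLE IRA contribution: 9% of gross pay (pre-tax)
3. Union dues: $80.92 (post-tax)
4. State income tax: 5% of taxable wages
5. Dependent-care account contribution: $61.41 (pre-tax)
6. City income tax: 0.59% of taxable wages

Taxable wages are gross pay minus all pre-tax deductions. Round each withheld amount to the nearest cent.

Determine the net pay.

$603.93

Regular pay: 36 × $21.60 = $777.60
Overtime pay: 3 × $21.60 × 1.5 = $97.20
Gross pay = $777.60 + $97.20 = $874.80
Dependent-care account contribution: $61.41
SIMPLE IRA contribution: $874.80 × 0.09 = $78.73
Pre-tax total = $61.41 + $78.73 = $140.14
Taxable wages = $874.80 − $140.14 = $734.66
City income tax: $734.66 × 0.0059 = $4.33
State income tax: $734.66 × 0.05 = $36.73
SDI: $874.80 × 0.01 = $8.75
Union dues: $80.92
Total deductions = $61.41 + $78.73 + $4.33 + $36.73 + $8.75 + $80.92 = $270.87
Net pay = $874.80 − $270.87 = $603.93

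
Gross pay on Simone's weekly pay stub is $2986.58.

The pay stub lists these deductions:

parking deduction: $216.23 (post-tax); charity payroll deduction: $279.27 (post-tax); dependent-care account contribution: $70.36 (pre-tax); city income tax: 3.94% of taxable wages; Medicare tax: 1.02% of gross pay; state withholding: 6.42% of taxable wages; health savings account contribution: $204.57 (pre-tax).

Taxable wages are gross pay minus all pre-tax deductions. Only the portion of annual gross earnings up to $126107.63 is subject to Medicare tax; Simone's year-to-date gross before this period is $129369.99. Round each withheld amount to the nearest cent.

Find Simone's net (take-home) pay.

Health savings account contribution: $204.57
Dependent-care account contribution: $70.36
Pre-tax total = $204.57 + $70.36 = $274.93
Taxable wages = $2986.58 − $274.93 = $2711.65
City income tax: $2711.65 × 0.0394 = $106.84
State withholding: $2711.65 × 0.0642 = $174.09
Medicare tax: annual cap $126107.63 already reached (YTD $129369.99), so $0.00
Parking deduction: $216.23
Charity payroll deduction: $279.27
Total deductions = $204.57 + $70.36 + $106.84 + $174.09 + $0.00 + $216.23 + $279.27 = $1051.36
Net pay = $2986.58 − $1051.36 = $1935.22

$1935.22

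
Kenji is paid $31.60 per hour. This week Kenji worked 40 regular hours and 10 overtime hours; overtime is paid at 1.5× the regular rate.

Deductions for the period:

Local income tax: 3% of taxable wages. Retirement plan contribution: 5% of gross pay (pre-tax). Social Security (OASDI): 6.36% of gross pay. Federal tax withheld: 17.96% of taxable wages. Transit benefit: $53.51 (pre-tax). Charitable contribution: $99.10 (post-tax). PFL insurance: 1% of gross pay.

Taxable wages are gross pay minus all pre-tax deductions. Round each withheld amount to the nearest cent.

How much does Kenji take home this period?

$1035.71

Regular pay: 40 × $31.60 = $1264.00
Overtime pay: 10 × $31.60 × 1.5 = $474.00
Gross pay = $1264.00 + $474.00 = $1738.00
Transit benefit: $53.51
Retirement plan contribution: $1738.00 × 0.05 = $86.90
Pre-tax total = $53.51 + $86.90 = $140.41
Taxable wages = $1738.00 − $140.41 = $1597.59
Local income tax: $1597.59 × 0.03 = $47.93
Federal tax withheld: $1597.59 × 0.1796 = $286.93
PFL insurance: $1738.00 × 0.01 = $17.38
Social Security (OASDI): $1738.00 × 0.0636 = $110.54
Charitable contribution: $99.10
Total deductions = $53.51 + $86.90 + $47.93 + $286.93 + $17.38 + $110.54 + $99.10 = $702.29
Net pay = $1738.00 − $702.29 = $1035.71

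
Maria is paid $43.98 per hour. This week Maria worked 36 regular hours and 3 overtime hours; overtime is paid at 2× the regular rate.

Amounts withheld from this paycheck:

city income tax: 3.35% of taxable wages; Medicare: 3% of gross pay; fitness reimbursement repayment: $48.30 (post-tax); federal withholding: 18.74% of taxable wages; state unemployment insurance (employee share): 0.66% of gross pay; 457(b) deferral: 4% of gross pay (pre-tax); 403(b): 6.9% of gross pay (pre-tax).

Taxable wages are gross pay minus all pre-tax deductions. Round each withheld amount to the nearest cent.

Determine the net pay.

$1166.36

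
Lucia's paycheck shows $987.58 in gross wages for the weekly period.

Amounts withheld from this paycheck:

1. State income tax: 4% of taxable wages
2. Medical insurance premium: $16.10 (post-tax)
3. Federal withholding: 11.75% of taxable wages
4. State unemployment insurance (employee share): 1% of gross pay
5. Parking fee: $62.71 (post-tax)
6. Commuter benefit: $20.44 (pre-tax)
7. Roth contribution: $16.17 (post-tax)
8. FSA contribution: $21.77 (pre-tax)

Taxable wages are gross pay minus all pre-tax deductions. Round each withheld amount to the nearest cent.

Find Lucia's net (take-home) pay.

Commuter benefit: $20.44
FSA contribution: $21.77
Pre-tax total = $20.44 + $21.77 = $42.21
Taxable wages = $987.58 − $42.21 = $945.37
State income tax: $945.37 × 0.04 = $37.81
Federal withholding: $945.37 × 0.1175 = $111.08
State unemployment insurance (employee share): $987.58 × 0.01 = $9.88
Parking fee: $62.71
Medical insurance premium: $16.10
Roth contribution: $16.17
Total deductions = $20.44 + $21.77 + $37.81 + $111.08 + $9.88 + $62.71 + $16.10 + $16.17 = $295.96
Net pay = $987.58 − $295.96 = $691.62

$691.62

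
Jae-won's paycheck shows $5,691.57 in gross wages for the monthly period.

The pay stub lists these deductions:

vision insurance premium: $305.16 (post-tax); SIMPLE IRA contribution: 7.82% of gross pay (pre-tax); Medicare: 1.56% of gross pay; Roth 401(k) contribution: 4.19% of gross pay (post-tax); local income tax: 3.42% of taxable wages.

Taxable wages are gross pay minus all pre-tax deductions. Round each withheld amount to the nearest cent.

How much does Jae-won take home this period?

SIMPLE IRA contribution: $5,691.57 × 0.0782 = $445.08
Taxable wages = $5,691.57 − $445.08 = $5,246.49
Local income tax: $5,246.49 × 0.0342 = $179.43
Medicare: $5,691.57 × 0.0156 = $88.79
Vision insurance premium: $305.16
Roth 401(k) contribution: $5,691.57 × 0.0419 = $238.48
Total deductions = $445.08 + $179.43 + $88.79 + $305.16 + $238.48 = $1,256.94
Net pay = $5,691.57 − $1,256.94 = $4,434.63

$4,434.63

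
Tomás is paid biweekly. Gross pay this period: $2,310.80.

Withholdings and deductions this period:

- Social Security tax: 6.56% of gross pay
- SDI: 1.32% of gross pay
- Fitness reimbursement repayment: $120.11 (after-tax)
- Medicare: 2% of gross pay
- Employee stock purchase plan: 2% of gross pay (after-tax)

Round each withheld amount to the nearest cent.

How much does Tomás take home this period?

$1,916.16

SDI: $2,310.80 × 0.0132 = $30.50
Medicare: $2,310.80 × 0.02 = $46.22
Social Security tax: $2,310.80 × 0.0656 = $151.59
Employee stock purchase plan: $2,310.80 × 0.02 = $46.22
Fitness reimbursement repayment: $120.11
Total deductions = $30.50 + $46.22 + $151.59 + $46.22 + $120.11 = $394.64
Net pay = $2,310.80 − $394.64 = $1,916.16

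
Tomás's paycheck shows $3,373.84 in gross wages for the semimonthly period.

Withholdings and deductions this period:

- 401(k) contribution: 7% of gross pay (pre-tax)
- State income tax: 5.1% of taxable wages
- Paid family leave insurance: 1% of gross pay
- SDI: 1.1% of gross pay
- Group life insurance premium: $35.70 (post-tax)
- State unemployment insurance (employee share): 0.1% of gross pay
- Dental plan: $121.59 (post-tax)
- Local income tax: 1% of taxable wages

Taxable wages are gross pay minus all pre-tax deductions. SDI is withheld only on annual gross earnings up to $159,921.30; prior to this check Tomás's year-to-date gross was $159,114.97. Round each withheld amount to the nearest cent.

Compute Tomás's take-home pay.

$2,743.00

401(k) contribution: $3,373.84 × 0.07 = $236.17
Taxable wages = $3,373.84 − $236.17 = $3,137.67
State income tax: $3,137.67 × 0.051 = $160.02
Local income tax: $3,137.67 × 0.01 = $31.38
Paid family leave insurance: $3,373.84 × 0.01 = $33.74
State unemployment insurance (employee share): $3,373.84 × 0.001 = $3.37
SDI: only $159,921.30 − $159,114.97 = $806.33 of this check is subject → $806.33 × 0.011 = $8.87
Group life insurance premium: $35.70
Dental plan: $121.59
Total deductions = $236.17 + $160.02 + $31.38 + $33.74 + $3.37 + $8.87 + $35.70 + $121.59 = $630.84
Net pay = $3,373.84 − $630.84 = $2,743.00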